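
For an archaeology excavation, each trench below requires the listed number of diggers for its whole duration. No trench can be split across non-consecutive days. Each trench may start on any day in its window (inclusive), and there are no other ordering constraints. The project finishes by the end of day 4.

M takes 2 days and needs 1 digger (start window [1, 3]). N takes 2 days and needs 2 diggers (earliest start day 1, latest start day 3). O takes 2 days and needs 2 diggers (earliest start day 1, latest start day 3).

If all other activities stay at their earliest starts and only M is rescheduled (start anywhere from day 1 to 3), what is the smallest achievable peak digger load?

M@1: d1:5  d2:5  d3:0  d4:0 → peak 5
M@2: d1:4  d2:5  d3:1  d4:0 → peak 5
M@3: d1:4  d2:4  d3:1  d4:1 → peak 4
Best is M@3, peak 4.

4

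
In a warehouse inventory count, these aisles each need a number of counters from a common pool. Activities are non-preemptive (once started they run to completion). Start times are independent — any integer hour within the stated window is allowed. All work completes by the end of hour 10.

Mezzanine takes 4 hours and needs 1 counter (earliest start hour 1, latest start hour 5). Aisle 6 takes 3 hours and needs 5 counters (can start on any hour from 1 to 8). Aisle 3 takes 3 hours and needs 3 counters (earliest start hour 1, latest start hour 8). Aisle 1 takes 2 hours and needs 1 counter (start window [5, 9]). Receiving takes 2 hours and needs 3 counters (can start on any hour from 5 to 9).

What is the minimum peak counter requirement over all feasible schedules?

5

Early-start (Mezzanine@1, Aisle 6@1, Aisle 3@1, Aisle 1@5, Receiving@5) gives peak 9: h1:9  h2:9  h3:9  h4:1  h5:4  h6:4  h7:0  h8:0  h9:0  h10:0.
Shift Aisle 6→5, Aisle 1→8, Receiving→8.
Schedule Mezzanine@1, Aisle 6@5, Aisle 3@1, Aisle 1@8, Receiving@8: h1:4  h2:4  h3:4  h4:1  h5:5  h6:5  h7:5  h8:4  h9:4  h10:0 — peak 5.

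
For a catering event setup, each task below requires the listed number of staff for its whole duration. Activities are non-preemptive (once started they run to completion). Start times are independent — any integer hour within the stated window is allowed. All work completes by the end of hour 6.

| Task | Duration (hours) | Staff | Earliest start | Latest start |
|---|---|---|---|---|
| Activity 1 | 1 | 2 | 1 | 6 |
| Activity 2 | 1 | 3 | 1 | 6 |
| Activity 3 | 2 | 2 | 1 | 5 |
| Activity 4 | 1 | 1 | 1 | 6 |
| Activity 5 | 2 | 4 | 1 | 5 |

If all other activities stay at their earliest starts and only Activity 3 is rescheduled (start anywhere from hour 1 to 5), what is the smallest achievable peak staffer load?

10

Activity 3@1: h1:12  h2:6  h3:0  h4:0  h5:0  h6:0 → peak 12
Activity 3@2: h1:10  h2:6  h3:2  h4:0  h5:0  h6:0 → peak 10
Activity 3@3: h1:10  h2:4  h3:2  h4:2  h5:0  h6:0 → peak 10
Activity 3@4: h1:10  h2:4  h3:0  h4:2  h5:2  h6:0 → peak 10
Activity 3@5: h1:10  h2:4  h3:0  h4:0  h5:2  h6:2 → peak 10
Best is Activity 3@2, peak 10.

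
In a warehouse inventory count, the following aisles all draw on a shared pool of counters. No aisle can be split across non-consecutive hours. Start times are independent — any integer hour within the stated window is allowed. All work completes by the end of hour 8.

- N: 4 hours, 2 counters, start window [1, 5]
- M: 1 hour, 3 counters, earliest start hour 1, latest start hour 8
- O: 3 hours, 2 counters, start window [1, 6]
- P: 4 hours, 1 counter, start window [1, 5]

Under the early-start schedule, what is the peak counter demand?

Early-start schedule: N@1, M@1, O@1, P@1.
Load per hour: hour 1: 8, hour 2: 5, hour 3: 5, hour 4: 3, hour 5: 0, hour 6: 0, hour 7: 0, hour 8: 0.
Peak is 8.

8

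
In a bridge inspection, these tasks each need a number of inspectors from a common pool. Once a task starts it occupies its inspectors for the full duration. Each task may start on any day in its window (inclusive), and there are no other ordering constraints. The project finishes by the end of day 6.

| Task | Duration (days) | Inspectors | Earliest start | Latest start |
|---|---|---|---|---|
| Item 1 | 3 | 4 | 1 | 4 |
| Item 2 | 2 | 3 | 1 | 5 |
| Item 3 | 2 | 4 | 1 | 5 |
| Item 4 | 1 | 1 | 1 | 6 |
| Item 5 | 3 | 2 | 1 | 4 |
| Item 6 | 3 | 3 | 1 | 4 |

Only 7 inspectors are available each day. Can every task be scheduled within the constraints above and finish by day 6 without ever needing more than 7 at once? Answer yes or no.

The minimum achievable peak is 8; 7 < 8, so no feasible schedule stays within the cap.

no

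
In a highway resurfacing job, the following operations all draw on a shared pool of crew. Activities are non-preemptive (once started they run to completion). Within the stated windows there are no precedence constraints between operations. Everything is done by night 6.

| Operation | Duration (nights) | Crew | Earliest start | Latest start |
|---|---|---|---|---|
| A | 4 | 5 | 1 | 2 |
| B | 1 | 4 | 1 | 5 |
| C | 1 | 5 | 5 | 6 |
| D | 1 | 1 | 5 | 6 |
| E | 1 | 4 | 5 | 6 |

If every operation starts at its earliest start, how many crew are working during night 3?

At early start, night 3 has: A.
Demand: 5 = 5.

5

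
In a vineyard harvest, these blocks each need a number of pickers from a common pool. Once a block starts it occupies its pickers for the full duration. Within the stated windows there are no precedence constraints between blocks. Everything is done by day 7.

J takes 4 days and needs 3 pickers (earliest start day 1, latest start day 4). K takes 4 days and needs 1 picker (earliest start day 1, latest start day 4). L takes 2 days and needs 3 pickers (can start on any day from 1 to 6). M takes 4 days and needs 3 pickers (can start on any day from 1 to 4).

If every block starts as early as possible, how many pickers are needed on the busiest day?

Early-start schedule: J@1, K@1, L@1, M@1.
Load per day: day 1: 10, day 2: 10, day 3: 7, day 4: 7, day 5: 0, day 6: 0, day 7: 0.
Peak is 10.

10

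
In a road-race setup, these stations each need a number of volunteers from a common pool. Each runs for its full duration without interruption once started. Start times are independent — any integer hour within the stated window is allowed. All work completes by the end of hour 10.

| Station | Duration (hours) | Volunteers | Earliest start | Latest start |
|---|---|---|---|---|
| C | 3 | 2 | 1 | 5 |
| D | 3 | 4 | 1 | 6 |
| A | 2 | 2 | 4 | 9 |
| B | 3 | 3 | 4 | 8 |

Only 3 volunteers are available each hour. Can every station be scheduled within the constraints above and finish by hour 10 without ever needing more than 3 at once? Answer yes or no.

no

Total volunteer-hours = 31; over 10 hours the average is 31/10 > 3, so some hour must exceed 3.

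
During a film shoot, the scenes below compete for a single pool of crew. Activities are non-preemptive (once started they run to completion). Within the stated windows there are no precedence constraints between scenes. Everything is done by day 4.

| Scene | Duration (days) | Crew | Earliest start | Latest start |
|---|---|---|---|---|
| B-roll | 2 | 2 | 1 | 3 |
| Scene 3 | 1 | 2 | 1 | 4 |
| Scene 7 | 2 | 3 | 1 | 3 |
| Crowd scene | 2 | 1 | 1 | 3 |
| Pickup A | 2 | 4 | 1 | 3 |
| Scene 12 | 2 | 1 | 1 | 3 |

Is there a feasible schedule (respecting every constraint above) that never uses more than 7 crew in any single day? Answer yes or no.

yes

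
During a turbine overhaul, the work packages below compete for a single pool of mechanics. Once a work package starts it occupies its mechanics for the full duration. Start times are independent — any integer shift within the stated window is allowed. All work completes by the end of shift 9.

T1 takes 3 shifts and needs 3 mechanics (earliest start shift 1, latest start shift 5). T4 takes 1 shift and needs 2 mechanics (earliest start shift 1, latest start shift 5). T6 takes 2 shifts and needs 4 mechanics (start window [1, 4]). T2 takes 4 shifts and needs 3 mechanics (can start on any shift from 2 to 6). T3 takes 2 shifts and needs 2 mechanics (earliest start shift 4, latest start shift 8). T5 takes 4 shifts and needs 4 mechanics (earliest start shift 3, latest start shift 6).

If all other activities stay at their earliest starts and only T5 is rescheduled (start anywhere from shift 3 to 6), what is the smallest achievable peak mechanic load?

10

T5@3: s1:9  s2:10  s3:10  s4:9  s5:9  s6:4  s7:0  s8:0  s9:0 → peak 10
T5@4: s1:9  s2:10  s3:6  s4:9  s5:9  s6:4  s7:4  s8:0  s9:0 → peak 10
T5@5: s1:9  s2:10  s3:6  s4:5  s5:9  s6:4  s7:4  s8:4  s9:0 → peak 10
T5@6: s1:9  s2:10  s3:6  s4:5  s5:5  s6:4  s7:4  s8:4  s9:4 → peak 10
Best is T5@3, peak 10.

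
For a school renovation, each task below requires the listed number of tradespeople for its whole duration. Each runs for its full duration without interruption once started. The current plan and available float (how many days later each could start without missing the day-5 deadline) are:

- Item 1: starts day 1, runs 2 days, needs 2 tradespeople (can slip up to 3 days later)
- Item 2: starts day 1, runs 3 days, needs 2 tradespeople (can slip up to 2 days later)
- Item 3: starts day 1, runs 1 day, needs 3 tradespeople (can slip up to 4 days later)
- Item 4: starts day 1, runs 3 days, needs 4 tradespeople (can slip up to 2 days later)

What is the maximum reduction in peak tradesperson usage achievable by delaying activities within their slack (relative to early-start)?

5

Early-start peak: d1:11  d2:8  d3:6  d4:0  d5:0 ⇒ 11.
Leveled (Item 1@1, Item 2@2, Item 3@1, Item 4@3): d1:5  d2:4  d3:6  d4:6  d5:4 ⇒ 6.
Reduction 11 − 6 = 5.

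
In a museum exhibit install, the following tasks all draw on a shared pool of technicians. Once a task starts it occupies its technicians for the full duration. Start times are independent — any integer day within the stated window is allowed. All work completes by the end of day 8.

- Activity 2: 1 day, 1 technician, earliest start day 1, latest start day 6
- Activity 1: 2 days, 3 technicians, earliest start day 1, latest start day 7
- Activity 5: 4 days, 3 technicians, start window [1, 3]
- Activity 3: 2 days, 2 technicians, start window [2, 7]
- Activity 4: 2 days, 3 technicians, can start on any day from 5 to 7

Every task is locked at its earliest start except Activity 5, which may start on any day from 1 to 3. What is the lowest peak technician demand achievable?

Activity 5@1: d1:7  d2:8  d3:5  d4:3  d5:3  d6:3  d7:0  d8:0 → peak 8
Activity 5@2: d1:4  d2:8  d3:5  d4:3  d5:6  d6:3  d7:0  d8:0 → peak 8
Activity 5@3: d1:4  d2:5  d3:5  d4:3  d5:6  d6:6  d7:0  d8:0 → peak 6
Best is Activity 5@3, peak 6.

6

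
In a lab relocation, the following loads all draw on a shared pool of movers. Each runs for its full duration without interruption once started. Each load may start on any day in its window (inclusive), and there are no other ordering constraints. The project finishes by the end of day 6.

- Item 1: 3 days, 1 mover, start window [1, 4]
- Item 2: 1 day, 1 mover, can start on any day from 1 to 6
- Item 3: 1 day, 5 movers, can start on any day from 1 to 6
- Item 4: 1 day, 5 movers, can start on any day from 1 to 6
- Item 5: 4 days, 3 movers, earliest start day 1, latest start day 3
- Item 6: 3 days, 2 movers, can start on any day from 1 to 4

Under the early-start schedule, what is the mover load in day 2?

6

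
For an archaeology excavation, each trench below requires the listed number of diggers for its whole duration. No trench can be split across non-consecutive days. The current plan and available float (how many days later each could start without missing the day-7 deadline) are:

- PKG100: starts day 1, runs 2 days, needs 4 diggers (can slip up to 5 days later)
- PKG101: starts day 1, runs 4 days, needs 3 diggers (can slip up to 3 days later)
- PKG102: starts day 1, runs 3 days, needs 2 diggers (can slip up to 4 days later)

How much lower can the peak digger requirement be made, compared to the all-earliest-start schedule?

4

Early-start peak: d1:9  d2:9  d3:5  d4:3  d5:0  d6:0  d7:0 ⇒ 9.
Leveled (PKG100@1, PKG101@3, PKG102@3): d1:4  d2:4  d3:5  d4:5  d5:5  d6:3  d7:0 ⇒ 5.
Reduction 9 − 5 = 4.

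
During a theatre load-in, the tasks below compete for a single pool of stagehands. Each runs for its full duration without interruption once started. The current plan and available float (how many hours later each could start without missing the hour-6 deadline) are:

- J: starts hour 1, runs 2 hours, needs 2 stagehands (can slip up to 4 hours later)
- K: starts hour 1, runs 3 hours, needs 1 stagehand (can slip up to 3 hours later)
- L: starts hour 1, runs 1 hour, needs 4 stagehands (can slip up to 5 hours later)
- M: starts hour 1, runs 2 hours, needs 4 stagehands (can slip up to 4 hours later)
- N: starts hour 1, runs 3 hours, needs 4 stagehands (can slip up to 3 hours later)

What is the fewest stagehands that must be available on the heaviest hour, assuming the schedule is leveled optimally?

6

Early-start (J@1, K@1, L@1, M@1, N@1) gives peak 15: h1:15  h2:11  h3:5  h4:0  h5:0  h6:0.
Shift K→3, M→2, N→4.
Schedule J@1, K@3, L@1, M@2, N@4: h1:6  h2:6  h3:5  h4:5  h5:5  h6:4 — peak 6.
Total stagehand-hours = 31 over 6 hours ⇒ peak ≥ ⌈31/6⌉ = 6, so 6 is optimal.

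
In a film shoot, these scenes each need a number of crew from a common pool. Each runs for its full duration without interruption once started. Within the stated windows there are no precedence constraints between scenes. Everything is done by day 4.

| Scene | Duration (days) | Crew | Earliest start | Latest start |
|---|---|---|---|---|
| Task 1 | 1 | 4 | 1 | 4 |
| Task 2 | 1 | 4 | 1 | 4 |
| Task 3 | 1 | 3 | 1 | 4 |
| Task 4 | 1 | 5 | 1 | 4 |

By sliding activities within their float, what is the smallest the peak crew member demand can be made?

Early-start (Task 1@1, Task 2@1, Task 3@1, Task 4@1) gives peak 16: d1:16  d2:0  d3:0  d4:0.
Shift Task 2→2, Task 3→3, Task 4→4.
Schedule Task 1@1, Task 2@2, Task 3@3, Task 4@4: d1:4  d2:4  d3:3  d4:5 — peak 5.

5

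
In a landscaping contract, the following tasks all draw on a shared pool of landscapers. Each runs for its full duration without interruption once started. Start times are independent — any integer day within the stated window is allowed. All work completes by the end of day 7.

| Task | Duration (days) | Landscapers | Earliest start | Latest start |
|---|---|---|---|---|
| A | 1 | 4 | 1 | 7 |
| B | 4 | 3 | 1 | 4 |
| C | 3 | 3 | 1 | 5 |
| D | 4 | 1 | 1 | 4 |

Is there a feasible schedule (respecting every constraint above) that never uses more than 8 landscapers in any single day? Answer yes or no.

yes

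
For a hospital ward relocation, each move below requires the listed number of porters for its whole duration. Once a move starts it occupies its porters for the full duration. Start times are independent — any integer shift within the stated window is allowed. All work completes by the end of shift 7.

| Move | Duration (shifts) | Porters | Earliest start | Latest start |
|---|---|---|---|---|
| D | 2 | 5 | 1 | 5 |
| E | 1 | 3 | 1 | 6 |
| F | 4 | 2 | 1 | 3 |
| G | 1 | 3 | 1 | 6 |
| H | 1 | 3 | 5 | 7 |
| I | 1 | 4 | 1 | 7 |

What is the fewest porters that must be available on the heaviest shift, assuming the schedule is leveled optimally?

5

Early-start (D@1, E@1, F@1, G@1, H@5, I@1) gives peak 17: s1:17  s2:7  s3:2  s4:2  s5:3  s6:0  s7:0.
Shift E→3, F→3, G→4, I→7.
Schedule D@1, E@3, F@3, G@4, H@5, I@7: s1:5  s2:5  s3:5  s4:5  s5:5  s6:2  s7:4 — peak 5.
Total porter-shifts = 31 over 7 shifts ⇒ peak ≥ ⌈31/7⌉ = 5, so 5 is optimal.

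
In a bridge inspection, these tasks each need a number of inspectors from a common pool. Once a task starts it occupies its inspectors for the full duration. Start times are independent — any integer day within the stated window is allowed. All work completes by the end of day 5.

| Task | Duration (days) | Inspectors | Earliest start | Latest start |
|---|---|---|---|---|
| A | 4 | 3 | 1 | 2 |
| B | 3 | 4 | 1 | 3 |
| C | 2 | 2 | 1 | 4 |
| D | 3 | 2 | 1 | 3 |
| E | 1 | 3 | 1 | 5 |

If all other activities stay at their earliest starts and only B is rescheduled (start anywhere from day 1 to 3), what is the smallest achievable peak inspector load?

10

B@1: d1:14  d2:11  d3:9  d4:3  d5:0 → peak 14
B@2: d1:10  d2:11  d3:9  d4:7  d5:0 → peak 11
B@3: d1:10  d2:7  d3:9  d4:7  d5:4 → peak 10
Best is B@3, peak 10.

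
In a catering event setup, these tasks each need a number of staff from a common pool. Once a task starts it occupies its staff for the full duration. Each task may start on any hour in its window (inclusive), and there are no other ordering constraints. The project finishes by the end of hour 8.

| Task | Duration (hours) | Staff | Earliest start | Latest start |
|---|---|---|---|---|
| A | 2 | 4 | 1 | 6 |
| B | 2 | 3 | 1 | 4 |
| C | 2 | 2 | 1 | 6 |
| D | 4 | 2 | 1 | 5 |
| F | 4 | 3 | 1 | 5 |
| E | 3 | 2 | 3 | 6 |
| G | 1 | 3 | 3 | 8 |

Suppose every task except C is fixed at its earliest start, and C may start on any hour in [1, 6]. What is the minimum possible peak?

C@1: h1:14  h2:14  h3:10  h4:7  h5:2  h6:0  h7:0  h8:0 → peak 14
C@2: h1:12  h2:14  h3:12  h4:7  h5:2  h6:0  h7:0  h8:0 → peak 14
C@3: h1:12  h2:12  h3:12  h4:9  h5:2  h6:0  h7:0  h8:0 → peak 12
C@4: h1:12  h2:12  h3:10  h4:9  h5:4  h6:0  h7:0  h8:0 → peak 12
C@5: h1:12  h2:12  h3:10  h4:7  h5:4  h6:2  h7:0  h8:0 → peak 12
C@6: h1:12  h2:12  h3:10  h4:7  h5:2  h6:2  h7:2  h8:0 → peak 12
Best is C@3, peak 12.

12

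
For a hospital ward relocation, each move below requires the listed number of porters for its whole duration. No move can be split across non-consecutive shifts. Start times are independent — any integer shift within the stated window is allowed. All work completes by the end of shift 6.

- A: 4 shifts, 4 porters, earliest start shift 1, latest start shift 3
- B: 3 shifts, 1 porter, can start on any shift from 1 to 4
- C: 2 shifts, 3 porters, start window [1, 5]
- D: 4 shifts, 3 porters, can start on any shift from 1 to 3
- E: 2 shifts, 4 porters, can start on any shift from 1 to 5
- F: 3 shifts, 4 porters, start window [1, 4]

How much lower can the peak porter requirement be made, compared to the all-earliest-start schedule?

Early-start peak: s1:19  s2:19  s3:12  s4:7  s5:0  s6:0 ⇒ 19.
Leveled (A@1, B@1, C@1, D@1, E@5, F@4): s1:11  s2:11  s3:8  s4:11  s5:8  s6:8 ⇒ 11.
Reduction 19 − 11 = 8.

8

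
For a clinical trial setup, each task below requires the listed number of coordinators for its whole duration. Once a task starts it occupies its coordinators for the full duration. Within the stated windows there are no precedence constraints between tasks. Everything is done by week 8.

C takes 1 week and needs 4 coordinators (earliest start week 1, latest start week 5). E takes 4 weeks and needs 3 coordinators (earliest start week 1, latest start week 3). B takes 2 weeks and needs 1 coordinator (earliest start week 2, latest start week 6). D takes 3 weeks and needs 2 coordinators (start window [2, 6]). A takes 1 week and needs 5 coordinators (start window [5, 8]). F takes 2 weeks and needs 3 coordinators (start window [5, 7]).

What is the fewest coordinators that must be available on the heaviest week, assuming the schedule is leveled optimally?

5

Early-start (C@1, E@1, B@2, D@2, A@5, F@5) gives peak 8: w1:7  w2:6  w3:6  w4:5  w5:8  w6:3  w7:0  w8:0.
Shift E→2, D→4, A→8, F→6.
Schedule C@1, E@2, B@2, D@4, A@8, F@6: w1:4  w2:4  w3:4  w4:5  w5:5  w6:5  w7:3  w8:5 — peak 5.
Total coordinator-weeks = 35 over 8 weeks ⇒ peak ≥ ⌈35/8⌉ = 5, so 5 is optimal.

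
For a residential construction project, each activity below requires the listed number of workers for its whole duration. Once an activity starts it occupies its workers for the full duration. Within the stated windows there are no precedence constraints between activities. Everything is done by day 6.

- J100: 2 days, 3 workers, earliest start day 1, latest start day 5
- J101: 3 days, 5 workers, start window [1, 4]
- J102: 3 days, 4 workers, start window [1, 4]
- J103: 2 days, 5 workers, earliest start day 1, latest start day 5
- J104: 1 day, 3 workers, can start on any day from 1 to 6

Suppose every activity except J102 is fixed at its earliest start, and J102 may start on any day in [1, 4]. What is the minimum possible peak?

J102@1: d1:20  d2:17  d3:9  d4:0  d5:0  d6:0 → peak 20
J102@2: d1:16  d2:17  d3:9  d4:4  d5:0  d6:0 → peak 17
J102@3: d1:16  d2:13  d3:9  d4:4  d5:4  d6:0 → peak 16
J102@4: d1:16  d2:13  d3:5  d4:4  d5:4  d6:4 → peak 16
Best is J102@3, peak 16.

16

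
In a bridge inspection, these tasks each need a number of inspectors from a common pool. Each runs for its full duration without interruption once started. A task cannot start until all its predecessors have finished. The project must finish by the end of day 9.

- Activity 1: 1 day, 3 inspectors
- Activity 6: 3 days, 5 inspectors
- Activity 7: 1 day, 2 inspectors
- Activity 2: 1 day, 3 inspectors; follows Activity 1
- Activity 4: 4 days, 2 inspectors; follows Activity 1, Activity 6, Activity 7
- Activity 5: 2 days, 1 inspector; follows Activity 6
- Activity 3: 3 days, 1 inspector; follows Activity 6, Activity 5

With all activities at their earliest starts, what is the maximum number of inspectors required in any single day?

Early-start schedule: Activity 1@1, Activity 6@1, Activity 7@1, Activity 2@2, Activity 4@4, Activity 5@4, Activity 3@6.
Load per day: day 1: 10, day 2: 8, day 3: 5, day 4: 3, day 5: 3, day 6: 3, day 7: 3, day 8: 1, day 9: 0.
Peak is 10.

10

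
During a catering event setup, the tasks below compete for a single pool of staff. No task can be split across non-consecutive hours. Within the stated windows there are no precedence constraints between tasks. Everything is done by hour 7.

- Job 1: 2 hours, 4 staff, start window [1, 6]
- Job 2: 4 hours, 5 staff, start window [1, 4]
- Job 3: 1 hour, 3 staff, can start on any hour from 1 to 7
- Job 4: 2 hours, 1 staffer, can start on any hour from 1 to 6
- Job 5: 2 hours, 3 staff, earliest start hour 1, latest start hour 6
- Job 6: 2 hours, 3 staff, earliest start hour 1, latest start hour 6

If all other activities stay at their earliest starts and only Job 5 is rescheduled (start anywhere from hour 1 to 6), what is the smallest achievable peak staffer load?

16

Job 5@1: h1:19  h2:16  h3:5  h4:5  h5:0  h6:0  h7:0 → peak 19
Job 5@2: h1:16  h2:16  h3:8  h4:5  h5:0  h6:0  h7:0 → peak 16
Job 5@3: h1:16  h2:13  h3:8  h4:8  h5:0  h6:0  h7:0 → peak 16
Job 5@4: h1:16  h2:13  h3:5  h4:8  h5:3  h6:0  h7:0 → peak 16
Job 5@5: h1:16  h2:13  h3:5  h4:5  h5:3  h6:3  h7:0 → peak 16
Job 5@6: h1:16  h2:13  h3:5  h4:5  h5:0  h6:3  h7:3 → peak 16
Best is Job 5@2, peak 16.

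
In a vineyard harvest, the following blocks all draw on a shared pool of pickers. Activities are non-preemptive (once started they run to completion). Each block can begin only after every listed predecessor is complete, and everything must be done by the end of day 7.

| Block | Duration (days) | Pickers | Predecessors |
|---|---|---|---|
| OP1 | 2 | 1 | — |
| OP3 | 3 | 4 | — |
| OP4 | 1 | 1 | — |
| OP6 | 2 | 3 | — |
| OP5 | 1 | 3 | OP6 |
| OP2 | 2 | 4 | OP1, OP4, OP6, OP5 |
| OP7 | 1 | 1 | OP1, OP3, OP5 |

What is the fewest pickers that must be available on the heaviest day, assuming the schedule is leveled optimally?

Early-start (OP1@1, OP3@1, OP4@1, OP6@1, OP5@3, OP2@4, OP7@4) gives peak 9: d1:9  d2:8  d3:7  d4:5  d5:4  d6:0  d7:0.
Shift OP6→3, OP5→5, OP2→6, OP7→6.
Schedule OP1@1, OP3@1, OP4@1, OP6@3, OP5@5, OP2@6, OP7@6: d1:6  d2:5  d3:7  d4:3  d5:3  d6:5  d7:4 — peak 7.

7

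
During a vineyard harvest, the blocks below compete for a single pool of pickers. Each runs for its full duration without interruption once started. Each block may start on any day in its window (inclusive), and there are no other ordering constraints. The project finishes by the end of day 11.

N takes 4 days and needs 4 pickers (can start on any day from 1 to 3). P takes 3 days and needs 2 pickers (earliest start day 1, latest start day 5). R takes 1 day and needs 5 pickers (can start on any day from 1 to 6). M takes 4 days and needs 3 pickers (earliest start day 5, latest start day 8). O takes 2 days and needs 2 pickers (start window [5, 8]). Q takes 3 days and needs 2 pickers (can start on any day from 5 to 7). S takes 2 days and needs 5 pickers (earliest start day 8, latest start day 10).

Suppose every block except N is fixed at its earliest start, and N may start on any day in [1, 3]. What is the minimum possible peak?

N@1: d1:11  d2:6  d3:6  d4:4  d5:7  d6:7  d7:5  d8:8  d9:5  d10:0  d11:0 → peak 11
N@2: d1:7  d2:6  d3:6  d4:4  d5:11  d6:7  d7:5  d8:8  d9:5  d10:0  d11:0 → peak 11
N@3: d1:7  d2:2  d3:6  d4:4  d5:11  d6:11  d7:5  d8:8  d9:5  d10:0  d11:0 → peak 11
Best is N@1, peak 11.

11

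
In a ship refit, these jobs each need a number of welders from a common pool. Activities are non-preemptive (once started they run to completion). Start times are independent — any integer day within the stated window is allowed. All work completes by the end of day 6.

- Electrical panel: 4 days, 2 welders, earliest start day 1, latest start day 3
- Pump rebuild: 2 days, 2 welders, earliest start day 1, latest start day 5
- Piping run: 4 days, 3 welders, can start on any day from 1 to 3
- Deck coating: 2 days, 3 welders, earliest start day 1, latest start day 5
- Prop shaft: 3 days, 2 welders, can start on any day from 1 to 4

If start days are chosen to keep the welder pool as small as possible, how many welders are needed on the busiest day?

7

Early-start (Electrical panel@1, Pump rebuild@1, Piping run@1, Deck coating@1, Prop shaft@1) gives peak 12: d1:12  d2:12  d3:7  d4:5  d5:0  d6:0.
Shift Deck coating→5, Prop shaft→3.
Schedule Electrical panel@1, Pump rebuild@1, Piping run@1, Deck coating@5, Prop shaft@3: d1:7  d2:7  d3:7  d4:7  d5:5  d6:3 — peak 7.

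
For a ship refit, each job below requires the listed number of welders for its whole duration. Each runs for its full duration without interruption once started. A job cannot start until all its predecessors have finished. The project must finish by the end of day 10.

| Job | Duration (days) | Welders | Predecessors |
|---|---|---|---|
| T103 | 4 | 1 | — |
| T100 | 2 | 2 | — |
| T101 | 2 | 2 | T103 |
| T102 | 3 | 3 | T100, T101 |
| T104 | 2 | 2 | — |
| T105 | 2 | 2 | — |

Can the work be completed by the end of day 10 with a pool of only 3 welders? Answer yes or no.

The minimum achievable peak is 4; 3 < 4, so no feasible schedule stays within the cap.

no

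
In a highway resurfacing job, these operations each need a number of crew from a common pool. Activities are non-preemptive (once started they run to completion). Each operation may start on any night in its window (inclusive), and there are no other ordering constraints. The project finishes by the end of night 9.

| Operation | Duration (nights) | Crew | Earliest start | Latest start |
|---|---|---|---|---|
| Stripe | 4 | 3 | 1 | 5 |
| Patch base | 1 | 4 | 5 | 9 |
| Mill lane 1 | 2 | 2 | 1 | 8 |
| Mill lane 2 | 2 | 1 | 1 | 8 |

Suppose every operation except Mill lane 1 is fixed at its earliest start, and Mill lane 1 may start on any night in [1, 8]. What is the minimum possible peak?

4

Mill lane 1@1: n1:6  n2:6  n3:3  n4:3  n5:4  n6:0  n7:0  n8:0  n9:0 → peak 6
Mill lane 1@2: n1:4  n2:6  n3:5  n4:3  n5:4  n6:0  n7:0  n8:0  n9:0 → peak 6
Mill lane 1@3: n1:4  n2:4  n3:5  n4:5  n5:4  n6:0  n7:0  n8:0  n9:0 → peak 5
Mill lane 1@4: n1:4  n2:4  n3:3  n4:5  n5:6  n6:0  n7:0  n8:0  n9:0 → peak 6
Mill lane 1@5: n1:4  n2:4  n3:3  n4:3  n5:6  n6:2  n7:0  n8:0  n9:0 → peak 6
Mill lane 1@6: n1:4  n2:4  n3:3  n4:3  n5:4  n6:2  n7:2  n8:0  n9:0 → peak 4
Mill lane 1@7: n1:4  n2:4  n3:3  n4:3  n5:4  n6:0  n7:2  n8:2  n9:0 → peak 4
Mill lane 1@8: n1:4  n2:4  n3:3  n4:3  n5:4  n6:0  n7:0  n8:2  n9:2 → peak 4
Best is Mill lane 1@6, peak 4.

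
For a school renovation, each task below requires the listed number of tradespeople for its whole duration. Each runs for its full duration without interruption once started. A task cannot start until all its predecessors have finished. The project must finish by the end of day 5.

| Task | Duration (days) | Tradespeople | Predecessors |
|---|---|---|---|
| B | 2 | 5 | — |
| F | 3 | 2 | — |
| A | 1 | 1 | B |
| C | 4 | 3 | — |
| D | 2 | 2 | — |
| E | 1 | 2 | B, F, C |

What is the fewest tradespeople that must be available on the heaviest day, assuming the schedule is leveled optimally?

10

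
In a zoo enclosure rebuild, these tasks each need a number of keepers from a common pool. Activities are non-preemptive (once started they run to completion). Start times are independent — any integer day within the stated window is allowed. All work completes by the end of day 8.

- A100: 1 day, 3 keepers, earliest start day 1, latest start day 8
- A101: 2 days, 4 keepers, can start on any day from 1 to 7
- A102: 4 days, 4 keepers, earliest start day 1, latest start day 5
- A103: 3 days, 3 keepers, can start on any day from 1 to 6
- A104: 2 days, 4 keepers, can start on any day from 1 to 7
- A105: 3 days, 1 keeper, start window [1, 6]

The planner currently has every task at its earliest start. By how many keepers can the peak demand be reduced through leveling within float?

12

Early-start peak: d1:19  d2:16  d3:8  d4:4  d5:0  d6:0  d7:0  d8:0 ⇒ 19.
Leveled (A100@1, A101@1, A102@3, A103@2, A104@7, A105@5): d1:7  d2:7  d3:7  d4:7  d5:5  d6:5  d7:5  d8:4 ⇒ 7.
Reduction 19 − 7 = 12.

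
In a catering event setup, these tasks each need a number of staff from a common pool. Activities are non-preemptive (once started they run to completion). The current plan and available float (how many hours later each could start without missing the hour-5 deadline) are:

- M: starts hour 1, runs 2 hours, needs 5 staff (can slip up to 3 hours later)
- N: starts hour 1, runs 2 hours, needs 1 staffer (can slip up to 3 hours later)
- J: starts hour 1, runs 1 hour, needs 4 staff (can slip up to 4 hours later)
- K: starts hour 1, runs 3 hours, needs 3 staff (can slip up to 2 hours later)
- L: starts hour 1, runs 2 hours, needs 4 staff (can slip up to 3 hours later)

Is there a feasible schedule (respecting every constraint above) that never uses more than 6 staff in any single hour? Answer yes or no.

no

Total staffer-hours = 33; over 5 hours the average is 33/5 > 6, so some hour must exceed 6.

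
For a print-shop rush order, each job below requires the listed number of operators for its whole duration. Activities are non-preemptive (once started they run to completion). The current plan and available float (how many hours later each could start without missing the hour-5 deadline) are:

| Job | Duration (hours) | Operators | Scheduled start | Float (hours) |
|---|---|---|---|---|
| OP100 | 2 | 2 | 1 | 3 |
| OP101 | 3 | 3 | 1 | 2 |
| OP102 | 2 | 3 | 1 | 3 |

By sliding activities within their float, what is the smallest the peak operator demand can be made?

5

Early-start (OP100@1, OP101@1, OP102@1) gives peak 8: h1:8  h2:8  h3:3  h4:0  h5:0.
Shift OP102→4.
Schedule OP100@1, OP101@1, OP102@4: h1:5  h2:5  h3:3  h4:3  h5:3 — peak 5.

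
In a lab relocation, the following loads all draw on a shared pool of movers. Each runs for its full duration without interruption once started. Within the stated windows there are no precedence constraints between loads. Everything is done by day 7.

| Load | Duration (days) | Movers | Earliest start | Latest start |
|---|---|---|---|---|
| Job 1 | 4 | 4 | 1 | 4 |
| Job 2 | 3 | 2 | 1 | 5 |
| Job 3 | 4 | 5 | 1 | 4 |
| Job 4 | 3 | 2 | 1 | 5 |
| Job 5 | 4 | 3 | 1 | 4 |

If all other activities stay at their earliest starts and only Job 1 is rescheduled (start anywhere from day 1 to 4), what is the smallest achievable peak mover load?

12

Job 1@1: d1:16  d2:16  d3:16  d4:12  d5:0  d6:0  d7:0 → peak 16
Job 1@2: d1:12  d2:16  d3:16  d4:12  d5:4  d6:0  d7:0 → peak 16
Job 1@3: d1:12  d2:12  d3:16  d4:12  d5:4  d6:4  d7:0 → peak 16
Job 1@4: d1:12  d2:12  d3:12  d4:12  d5:4  d6:4  d7:4 → peak 12
Best is Job 1@4, peak 12.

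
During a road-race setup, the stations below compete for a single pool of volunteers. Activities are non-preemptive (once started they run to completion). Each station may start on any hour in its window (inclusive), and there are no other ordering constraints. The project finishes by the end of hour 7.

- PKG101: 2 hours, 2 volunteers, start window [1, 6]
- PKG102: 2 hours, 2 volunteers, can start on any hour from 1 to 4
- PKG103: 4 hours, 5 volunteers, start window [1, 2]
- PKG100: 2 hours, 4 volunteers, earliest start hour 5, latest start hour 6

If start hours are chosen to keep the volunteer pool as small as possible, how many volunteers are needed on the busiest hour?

Early-start (PKG101@1, PKG102@1, PKG103@1, PKG100@5) gives peak 9: h1:9  h2:9  h3:5  h4:5  h5:4  h6:4  h7:0.
Shift PKG102→3.
Schedule PKG101@1, PKG102@3, PKG103@1, PKG100@5: h1:7  h2:7  h3:7  h4:7  h5:4  h6:4  h7:0 — peak 7.

7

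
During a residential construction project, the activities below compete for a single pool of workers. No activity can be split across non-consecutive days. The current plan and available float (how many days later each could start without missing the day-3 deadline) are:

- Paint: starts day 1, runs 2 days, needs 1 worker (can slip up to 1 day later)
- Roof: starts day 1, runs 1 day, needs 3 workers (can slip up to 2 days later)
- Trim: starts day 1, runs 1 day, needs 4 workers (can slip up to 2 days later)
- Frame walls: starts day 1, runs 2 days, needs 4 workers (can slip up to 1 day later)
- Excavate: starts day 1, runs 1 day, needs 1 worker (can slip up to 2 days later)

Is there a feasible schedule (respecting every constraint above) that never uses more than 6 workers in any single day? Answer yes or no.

no

The minimum achievable peak is 7; 6 < 7, so no feasible schedule stays within the cap.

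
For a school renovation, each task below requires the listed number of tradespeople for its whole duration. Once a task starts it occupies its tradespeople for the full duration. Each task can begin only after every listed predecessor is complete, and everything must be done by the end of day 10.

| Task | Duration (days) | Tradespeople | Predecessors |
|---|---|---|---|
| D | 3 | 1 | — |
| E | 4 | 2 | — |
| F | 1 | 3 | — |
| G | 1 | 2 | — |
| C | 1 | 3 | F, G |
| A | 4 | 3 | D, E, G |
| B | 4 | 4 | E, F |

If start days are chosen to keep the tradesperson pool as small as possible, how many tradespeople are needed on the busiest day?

7

Early-start (D@1, E@1, F@1, G@1, C@2, A@5, B@5) gives peak 8: d1:8  d2:6  d3:3  d4:2  d5:7  d6:7  d7:7  d8:7  d9:0  d10:0.
Shift G→2, C→3.
Schedule D@1, E@1, F@1, G@2, C@3, A@5, B@5: d1:6  d2:5  d3:6  d4:2  d5:7  d6:7  d7:7  d8:7  d9:0  d10:0 — peak 7.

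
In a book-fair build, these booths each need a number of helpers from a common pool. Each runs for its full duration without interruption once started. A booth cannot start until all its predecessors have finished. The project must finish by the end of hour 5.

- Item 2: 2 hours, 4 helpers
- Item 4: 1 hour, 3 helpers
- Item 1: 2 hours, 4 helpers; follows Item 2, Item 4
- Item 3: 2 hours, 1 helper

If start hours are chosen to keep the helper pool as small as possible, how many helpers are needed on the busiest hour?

Early-start (Item 2@1, Item 4@1, Item 1@3, Item 3@1) gives peak 8: h1:8  h2:5  h3:4  h4:4  h5:0.
Shift Item 4→3, Item 1→4.
Schedule Item 2@1, Item 4@3, Item 1@4, Item 3@1: h1:5  h2:5  h3:3  h4:4  h5:4 — peak 5.
Total helper-hours = 21 over 5 hours ⇒ peak ≥ ⌈21/5⌉ = 5, so 5 is optimal.

5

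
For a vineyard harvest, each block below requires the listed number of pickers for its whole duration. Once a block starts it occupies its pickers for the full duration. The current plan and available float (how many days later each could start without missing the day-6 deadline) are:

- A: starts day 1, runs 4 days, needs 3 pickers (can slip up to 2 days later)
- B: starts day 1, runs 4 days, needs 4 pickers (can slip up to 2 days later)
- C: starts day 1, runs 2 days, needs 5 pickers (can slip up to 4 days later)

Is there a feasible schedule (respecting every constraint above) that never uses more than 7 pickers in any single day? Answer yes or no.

Schedule A@1, B@1, C@5: d1:7  d2:7  d3:7  d4:7  d5:5  d6:5 — peak 7 ≤ 7.

yes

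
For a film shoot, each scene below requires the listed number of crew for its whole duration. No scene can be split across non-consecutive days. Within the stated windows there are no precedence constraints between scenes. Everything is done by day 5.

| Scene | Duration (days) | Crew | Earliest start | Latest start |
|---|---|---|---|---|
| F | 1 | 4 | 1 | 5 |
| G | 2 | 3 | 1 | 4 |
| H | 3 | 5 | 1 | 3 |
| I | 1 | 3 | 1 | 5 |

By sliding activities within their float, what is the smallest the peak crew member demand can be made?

Early-start (F@1, G@1, H@1, I@1) gives peak 15: d1:15  d2:8  d3:5  d4:0  d5:0.
Shift H→3, I→2.
Schedule F@1, G@1, H@3, I@2: d1:7  d2:6  d3:5  d4:5  d5:5 — peak 7.

7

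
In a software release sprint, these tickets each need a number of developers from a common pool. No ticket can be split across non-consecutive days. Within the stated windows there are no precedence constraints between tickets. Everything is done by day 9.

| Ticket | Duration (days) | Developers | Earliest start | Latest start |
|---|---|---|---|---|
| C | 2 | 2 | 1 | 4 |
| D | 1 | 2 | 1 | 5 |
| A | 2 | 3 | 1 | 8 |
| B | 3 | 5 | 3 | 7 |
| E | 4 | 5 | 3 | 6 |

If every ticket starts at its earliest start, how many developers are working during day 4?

10

At early start, day 4 has: B, E.
Demand: 5 + 5 = 10.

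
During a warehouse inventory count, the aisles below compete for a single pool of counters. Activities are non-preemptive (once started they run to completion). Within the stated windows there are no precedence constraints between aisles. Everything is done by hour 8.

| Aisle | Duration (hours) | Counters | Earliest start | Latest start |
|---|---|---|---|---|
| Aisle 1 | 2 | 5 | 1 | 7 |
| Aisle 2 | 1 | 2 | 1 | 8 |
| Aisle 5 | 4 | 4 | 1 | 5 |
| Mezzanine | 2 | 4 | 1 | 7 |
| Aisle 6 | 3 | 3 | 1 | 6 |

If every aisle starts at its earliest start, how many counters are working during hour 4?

4

At early start, hour 4 has: Aisle 5.
Demand: 4 = 4.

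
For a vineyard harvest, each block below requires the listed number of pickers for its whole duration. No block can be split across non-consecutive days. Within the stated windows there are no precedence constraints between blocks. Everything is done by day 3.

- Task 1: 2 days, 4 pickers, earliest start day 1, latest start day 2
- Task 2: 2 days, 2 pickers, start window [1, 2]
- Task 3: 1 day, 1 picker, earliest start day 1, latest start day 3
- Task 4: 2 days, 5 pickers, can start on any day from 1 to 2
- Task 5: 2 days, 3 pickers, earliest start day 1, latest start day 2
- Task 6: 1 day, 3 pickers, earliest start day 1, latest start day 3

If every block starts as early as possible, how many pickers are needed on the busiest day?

18

Early-start schedule: Task 1@1, Task 2@1, Task 3@1, Task 4@1, Task 5@1, Task 6@1.
Load per day: day 1: 18, day 2: 14, day 3: 0.
Peak is 18.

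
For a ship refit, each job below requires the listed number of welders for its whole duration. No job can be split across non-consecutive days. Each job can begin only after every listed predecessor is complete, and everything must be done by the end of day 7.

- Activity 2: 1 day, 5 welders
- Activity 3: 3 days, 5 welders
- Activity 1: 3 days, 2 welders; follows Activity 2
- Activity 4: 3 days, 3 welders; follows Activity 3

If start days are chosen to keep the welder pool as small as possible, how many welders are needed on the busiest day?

Early-start (Activity 2@1, Activity 3@1, Activity 1@2, Activity 4@4) gives peak 10: d1:10  d2:7  d3:7  d4:5  d5:3  d6:3  d7:0.
Shift Activity 3→2, Activity 1→5, Activity 4→5.
Schedule Activity 2@1, Activity 3@2, Activity 1@5, Activity 4@5: d1:5  d2:5  d3:5  d4:5  d5:5  d6:5  d7:5 — peak 5.
Total welder-days = 35 over 7 days ⇒ peak ≥ ⌈35/7⌉ = 5, so 5 is optimal.

5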